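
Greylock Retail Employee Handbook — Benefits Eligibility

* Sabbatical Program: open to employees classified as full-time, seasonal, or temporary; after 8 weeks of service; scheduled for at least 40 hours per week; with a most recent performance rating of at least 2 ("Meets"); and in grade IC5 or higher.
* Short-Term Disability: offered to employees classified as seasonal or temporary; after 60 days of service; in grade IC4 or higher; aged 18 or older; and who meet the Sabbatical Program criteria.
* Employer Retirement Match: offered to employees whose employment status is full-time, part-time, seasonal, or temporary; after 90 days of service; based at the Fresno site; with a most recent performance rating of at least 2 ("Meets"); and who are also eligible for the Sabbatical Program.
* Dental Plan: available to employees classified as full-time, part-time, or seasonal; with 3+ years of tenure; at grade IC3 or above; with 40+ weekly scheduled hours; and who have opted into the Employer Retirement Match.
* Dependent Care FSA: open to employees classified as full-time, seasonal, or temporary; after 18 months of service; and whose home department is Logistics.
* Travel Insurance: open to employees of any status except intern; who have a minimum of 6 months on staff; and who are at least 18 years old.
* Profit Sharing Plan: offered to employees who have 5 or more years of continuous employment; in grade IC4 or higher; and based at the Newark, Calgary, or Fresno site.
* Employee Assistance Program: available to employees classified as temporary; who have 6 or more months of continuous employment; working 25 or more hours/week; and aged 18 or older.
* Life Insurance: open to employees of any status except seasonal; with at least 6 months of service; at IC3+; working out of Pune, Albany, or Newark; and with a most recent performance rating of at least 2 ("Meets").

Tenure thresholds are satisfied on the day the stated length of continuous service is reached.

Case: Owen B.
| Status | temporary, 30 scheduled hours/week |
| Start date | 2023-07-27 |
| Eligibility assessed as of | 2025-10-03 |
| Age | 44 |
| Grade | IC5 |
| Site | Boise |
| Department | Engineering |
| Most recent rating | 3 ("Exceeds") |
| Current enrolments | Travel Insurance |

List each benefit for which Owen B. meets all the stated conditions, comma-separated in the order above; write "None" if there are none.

Service from 2023-07-27 to 2025-10-03: 799 days.
Sabbatical Program — status temporary ✓; service 799 days ≥ 8 weeks (≈56 days) ✓; 30 hrs/wk < 40 ✗ → not eligible.
Short-Term Disability — status temporary ✓; service 799 days ≥ 60 days ✓; grade IC5 ≥ IC4 ✓; age 44 ≥ 18 ✓; not eligible for Sabbatical Program ✗ → not eligible.
Employer Retirement Match — status temporary ✓; service 799 days ≥ 90 days ✓; site Boise ✗ (not Fresno) → not eligible.
Dental Plan — status temporary ✗ (requires full-time, part-time, or seasonal) → not eligible.
Dependent Care FSA — status temporary ✓; service 799 days ≥ 18 months (≈540 days) ✓; dept Engineering ✗ → not eligible.
Travel Insurance — status temporary ✓ (not excluded); service 799 days ≥ 6 months (≈180 days) ✓; age 44 ≥ 18 ✓ → eligible.
Profit Sharing Plan — service 799 days < 5 years (≈1825 days) ✗ → not eligible.
Employee Assistance Program — status temporary ✓; service 799 days ≥ 6 months (≈180 days) ✓; 30 hrs/wk ≥ 25 ✓; age 44 ≥ 18 ✓ → eligible.
Life Insurance — status temporary ✓ (not excluded); service 799 days ≥ 6 months (≈180 days) ✓; grade IC5 ≥ IC3 ✓; site Boise ✗ (not Pune, Albany, or Newark) → not eligible.

Travel Insurance, Employee Assistance Program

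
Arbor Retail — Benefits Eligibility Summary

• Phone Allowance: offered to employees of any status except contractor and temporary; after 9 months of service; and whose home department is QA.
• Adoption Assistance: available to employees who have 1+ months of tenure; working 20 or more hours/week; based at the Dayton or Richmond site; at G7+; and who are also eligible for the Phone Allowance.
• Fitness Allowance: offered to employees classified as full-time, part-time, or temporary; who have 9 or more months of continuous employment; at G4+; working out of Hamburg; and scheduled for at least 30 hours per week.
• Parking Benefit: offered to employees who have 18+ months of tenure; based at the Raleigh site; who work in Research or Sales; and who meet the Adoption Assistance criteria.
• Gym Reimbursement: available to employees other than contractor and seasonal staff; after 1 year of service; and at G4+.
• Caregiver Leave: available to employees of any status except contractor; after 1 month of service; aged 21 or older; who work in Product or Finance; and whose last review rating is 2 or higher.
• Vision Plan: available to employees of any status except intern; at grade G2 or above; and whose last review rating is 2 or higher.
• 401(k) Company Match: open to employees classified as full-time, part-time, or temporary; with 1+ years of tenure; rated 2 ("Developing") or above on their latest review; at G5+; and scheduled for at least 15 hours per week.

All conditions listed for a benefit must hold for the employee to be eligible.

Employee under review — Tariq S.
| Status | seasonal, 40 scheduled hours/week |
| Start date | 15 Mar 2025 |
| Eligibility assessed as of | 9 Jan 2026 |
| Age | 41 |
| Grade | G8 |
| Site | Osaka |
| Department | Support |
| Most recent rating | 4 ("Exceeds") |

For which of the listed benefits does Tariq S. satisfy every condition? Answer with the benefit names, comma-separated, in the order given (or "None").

Vision Plan

Service from 15 Mar 2025 to 9 Jan 2026: 300 days.
Phone Allowance — status seasonal ✓ (not excluded); service 300 days ≥ 9 months (≈270 days) ✓; dept Support ✗ → not eligible.
Adoption Assistance — service 300 days ≥ 1 month (≈30 days) ✓; 40 hrs/wk ≥ 20 ✓; site Osaka ✗ (not Dayton or Richmond) → not eligible.
Fitness Allowance — status seasonal ✗ (requires full-time, part-time, or temporary) → not eligible.
Parking Benefit — service 300 days < 18 months (≈540 days) ✗ → not eligible.
Gym Reimbursement — status seasonal ✗ (excluded) → not eligible.
Caregiver Leave — status seasonal ✓ (not excluded); service 300 days ≥ 1 month (≈30 days) ✓; age 41 ≥ 21 ✓; dept Support ✗ → not eligible.
Vision Plan — status seasonal ✓ (not excluded); grade G8 ≥ G2 ✓; rating 4 ≥ 2 ✓ → eligible.
401(k) Company Match — status seasonal ✗ (requires full-time, part-time, or temporary) → not eligible.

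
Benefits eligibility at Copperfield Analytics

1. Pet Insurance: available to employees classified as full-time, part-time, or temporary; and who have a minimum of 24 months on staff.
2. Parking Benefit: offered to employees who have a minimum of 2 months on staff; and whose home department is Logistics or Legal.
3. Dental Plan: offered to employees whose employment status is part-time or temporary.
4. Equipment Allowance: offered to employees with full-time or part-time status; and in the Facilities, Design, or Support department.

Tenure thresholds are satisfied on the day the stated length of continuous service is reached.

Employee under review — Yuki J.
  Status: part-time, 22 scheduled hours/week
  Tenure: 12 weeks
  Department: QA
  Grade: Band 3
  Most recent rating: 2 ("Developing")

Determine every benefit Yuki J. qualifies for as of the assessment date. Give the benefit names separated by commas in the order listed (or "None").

Dental Plan

Pet Insurance — status part-time ✓; service 12 weeks < 24 months (≈720 days) ✗ → not eligible.
Parking Benefit — service 12 weeks ≥ 2 months (≈60 days) ✓; dept QA ✗ → not eligible.
Dental Plan — status part-time ✓ → eligible.
Equipment Allowance — status part-time ✓; dept QA ✗ → not eligible.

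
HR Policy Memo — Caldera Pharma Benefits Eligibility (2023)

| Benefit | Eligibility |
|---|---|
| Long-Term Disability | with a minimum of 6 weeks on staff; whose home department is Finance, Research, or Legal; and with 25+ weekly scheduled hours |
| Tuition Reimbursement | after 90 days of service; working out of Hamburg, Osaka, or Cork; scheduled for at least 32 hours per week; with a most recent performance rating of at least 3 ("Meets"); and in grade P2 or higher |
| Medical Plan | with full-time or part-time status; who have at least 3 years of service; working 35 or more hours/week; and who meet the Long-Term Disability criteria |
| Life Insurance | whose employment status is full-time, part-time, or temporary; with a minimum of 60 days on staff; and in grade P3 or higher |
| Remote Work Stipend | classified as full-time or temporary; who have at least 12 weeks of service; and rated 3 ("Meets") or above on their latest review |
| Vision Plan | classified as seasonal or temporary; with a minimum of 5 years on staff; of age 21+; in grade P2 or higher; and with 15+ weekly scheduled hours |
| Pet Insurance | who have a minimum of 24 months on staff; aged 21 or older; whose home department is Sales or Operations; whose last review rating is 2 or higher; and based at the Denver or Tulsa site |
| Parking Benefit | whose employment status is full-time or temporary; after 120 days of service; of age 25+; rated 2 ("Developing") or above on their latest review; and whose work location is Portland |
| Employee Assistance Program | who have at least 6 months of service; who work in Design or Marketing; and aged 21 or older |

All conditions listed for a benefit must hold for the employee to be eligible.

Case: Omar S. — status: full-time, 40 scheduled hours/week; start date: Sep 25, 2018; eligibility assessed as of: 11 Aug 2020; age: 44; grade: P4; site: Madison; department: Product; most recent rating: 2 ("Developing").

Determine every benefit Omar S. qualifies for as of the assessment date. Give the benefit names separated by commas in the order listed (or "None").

Service from Sep 25, 2018 to 11 Aug 2020: 686 days.
Long-Term Disability — service 686 days ≥ 6 weeks (≈42 days) ✓; dept Product ✗ → not eligible.
Tuition Reimbursement — service 686 days ≥ 90 days ✓; site Madison ✗ (not Hamburg, Osaka, or Cork) → not eligible.
Medical Plan — status full-time ✓; service 686 days < 3 years (≈1095 days) ✗ → not eligible.
Life Insurance — status full-time ✓; service 686 days ≥ 60 days ✓; grade P4 ≥ P3 ✓ → eligible.
Remote Work Stipend — status full-time ✓; service 686 days ≥ 12 weeks (≈84 days) ✓; rating 2 < 3 ✗ → not eligible.
Vision Plan — status full-time ✗ (requires seasonal or temporary) → not eligible.
Pet Insurance — service 686 days < 24 months (≈720 days) ✗ → not eligible.
Parking Benefit — status full-time ✓; service 686 days ≥ 120 days ✓; age 44 ≥ 25 ✓; rating 2 ≥ 2 ✓; site Madison ✗ (not Portland) → not eligible.
Employee Assistance Program — service 686 days ≥ 6 months (≈180 days) ✓; dept Product ✗ → not eligible.

Life Insurance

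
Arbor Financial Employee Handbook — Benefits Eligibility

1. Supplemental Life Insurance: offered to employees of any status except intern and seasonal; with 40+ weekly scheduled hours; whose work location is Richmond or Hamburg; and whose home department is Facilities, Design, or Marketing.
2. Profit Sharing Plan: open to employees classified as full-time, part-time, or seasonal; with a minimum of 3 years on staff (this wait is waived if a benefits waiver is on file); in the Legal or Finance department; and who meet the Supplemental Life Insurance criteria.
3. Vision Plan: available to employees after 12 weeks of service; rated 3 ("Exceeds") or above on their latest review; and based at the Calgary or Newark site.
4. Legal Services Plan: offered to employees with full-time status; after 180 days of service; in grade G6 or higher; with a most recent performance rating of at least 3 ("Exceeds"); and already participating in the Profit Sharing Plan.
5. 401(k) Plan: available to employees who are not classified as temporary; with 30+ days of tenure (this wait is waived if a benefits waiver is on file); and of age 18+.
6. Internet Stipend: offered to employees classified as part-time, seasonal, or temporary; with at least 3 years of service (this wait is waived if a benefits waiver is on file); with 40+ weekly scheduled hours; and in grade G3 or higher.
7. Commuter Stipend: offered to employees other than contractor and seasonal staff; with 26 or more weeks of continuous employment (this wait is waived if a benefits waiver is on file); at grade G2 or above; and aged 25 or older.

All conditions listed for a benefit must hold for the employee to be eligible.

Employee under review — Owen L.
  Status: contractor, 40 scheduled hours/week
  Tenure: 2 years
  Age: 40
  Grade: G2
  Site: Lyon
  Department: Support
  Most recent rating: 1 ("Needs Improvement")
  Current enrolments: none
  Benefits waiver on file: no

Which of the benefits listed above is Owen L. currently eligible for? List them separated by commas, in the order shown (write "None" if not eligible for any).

401(k) Plan

Supplemental Life Insurance — status contractor ✓ (not excluded); 40 hrs/wk ≥ 40 ✓; site Lyon ✗ (not Richmond or Hamburg) → not eligible.
Profit Sharing Plan — status contractor ✗ (requires full-time, part-time, or seasonal) → not eligible.
Vision Plan — service 2 years ≥ 12 weeks (≈84 days) ✓; rating 1 < 3 ✗ → not eligible.
Legal Services Plan — status contractor ✗ (requires full-time) → not eligible.
401(k) Plan — status contractor ✓ (not excluded); no waiver, service 2 years ≥ 30 days ✓; age 40 ≥ 18 ✓ → eligible.
Internet Stipend — status contractor ✗ (requires part-time, seasonal, or temporary) → not eligible.
Commuter Stipend — status contractor ✗ (excluded) → not eligible.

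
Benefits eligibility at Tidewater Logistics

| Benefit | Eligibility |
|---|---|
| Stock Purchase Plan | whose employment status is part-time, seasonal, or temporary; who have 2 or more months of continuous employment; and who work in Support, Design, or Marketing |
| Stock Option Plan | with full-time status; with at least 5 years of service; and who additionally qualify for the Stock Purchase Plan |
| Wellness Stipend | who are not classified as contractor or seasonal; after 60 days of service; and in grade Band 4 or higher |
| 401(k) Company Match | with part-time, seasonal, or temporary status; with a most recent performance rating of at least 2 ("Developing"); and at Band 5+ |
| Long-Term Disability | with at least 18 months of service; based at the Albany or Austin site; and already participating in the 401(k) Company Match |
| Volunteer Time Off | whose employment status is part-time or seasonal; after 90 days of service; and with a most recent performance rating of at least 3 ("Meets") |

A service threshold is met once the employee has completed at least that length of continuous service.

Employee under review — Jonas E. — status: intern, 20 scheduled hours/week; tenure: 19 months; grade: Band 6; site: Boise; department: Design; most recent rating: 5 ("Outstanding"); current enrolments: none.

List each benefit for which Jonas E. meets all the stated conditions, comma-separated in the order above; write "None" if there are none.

Stock Purchase Plan — status intern ✗ (requires part-time, seasonal, or temporary) → not eligible.
Stock Option Plan — status intern ✗ (requires full-time) → not eligible.
Wellness Stipend — status intern ✓ (not excluded); service 19 months ≥ 60 days ✓; grade Band 6 ≥ Band 4 ✓ → eligible.
401(k) Company Match — status intern ✗ (requires part-time, seasonal, or temporary) → not eligible.
Long-Term Disability — service 19 months ≥ 18 months ✓; site Boise ✗ (not Albany or Austin) → not eligible.
Volunteer Time Off — status intern ✗ (requires part-time or seasonal) → not eligible.

Wellness Stipend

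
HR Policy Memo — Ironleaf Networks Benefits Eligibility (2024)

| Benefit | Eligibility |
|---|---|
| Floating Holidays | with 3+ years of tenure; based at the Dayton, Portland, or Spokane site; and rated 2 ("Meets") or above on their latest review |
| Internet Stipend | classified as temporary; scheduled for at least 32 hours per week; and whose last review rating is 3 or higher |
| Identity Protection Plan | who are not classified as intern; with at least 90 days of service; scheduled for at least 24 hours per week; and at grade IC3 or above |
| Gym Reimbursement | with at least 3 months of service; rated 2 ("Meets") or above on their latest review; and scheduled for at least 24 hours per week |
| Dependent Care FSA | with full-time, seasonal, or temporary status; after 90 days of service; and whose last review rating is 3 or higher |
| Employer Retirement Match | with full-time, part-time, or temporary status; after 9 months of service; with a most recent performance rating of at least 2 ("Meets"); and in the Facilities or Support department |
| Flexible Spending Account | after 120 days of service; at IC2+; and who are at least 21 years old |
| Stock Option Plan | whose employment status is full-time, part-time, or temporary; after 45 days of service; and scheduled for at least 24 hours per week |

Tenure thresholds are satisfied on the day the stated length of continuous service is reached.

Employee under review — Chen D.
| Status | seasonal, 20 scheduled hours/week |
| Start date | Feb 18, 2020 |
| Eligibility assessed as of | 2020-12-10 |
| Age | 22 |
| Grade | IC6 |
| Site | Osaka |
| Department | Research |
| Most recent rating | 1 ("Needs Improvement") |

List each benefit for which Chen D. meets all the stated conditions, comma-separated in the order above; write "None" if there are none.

Service from Feb 18, 2020 to 2020-12-10: 296 days.
Floating Holidays — service 296 days < 3 years (≈1095 days) ✗ → not eligible.
Internet Stipend — status seasonal ✗ (requires temporary) → not eligible.
Identity Protection Plan — status seasonal ✓ (not excluded); service 296 days ≥ 90 days ✓; 20 hrs/wk < 24 ✗ → not eligible.
Gym Reimbursement — service 296 days ≥ 3 months (≈90 days) ✓; rating 1 < 2 ✗ → not eligible.
Dependent Care FSA — status seasonal ✓; service 296 days ≥ 90 days ✓; rating 1 < 3 ✗ → not eligible.
Employer Retirement Match — status seasonal ✗ (requires full-time, part-time, or temporary) → not eligible.
Flexible Spending Account — service 296 days ≥ 120 days ✓; grade IC6 ≥ IC2 ✓; age 22 ≥ 21 ✓ → eligible.
Stock Option Plan — status seasonal ✗ (requires full-time, part-time, or temporary) → not eligible.

Flexible Spending Account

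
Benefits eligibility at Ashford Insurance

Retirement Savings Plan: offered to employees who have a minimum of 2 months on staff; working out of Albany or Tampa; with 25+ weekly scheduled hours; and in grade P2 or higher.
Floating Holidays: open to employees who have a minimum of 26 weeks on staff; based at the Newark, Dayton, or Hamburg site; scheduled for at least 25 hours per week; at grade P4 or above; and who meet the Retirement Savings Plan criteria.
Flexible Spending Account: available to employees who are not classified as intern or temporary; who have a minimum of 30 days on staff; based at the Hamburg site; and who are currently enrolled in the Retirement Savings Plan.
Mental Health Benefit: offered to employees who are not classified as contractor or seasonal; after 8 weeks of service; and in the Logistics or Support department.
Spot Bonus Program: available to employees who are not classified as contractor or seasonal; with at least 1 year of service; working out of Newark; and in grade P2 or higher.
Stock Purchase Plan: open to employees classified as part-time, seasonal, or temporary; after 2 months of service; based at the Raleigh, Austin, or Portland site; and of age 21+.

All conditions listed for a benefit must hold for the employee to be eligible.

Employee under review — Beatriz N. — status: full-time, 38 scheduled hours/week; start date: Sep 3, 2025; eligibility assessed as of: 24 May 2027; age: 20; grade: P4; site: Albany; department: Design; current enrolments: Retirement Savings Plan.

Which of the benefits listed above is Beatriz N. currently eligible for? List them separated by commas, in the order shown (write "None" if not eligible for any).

Service from Sep 3, 2025 to 24 May 2027: 628 days.
Retirement Savings Plan — service 628 days ≥ 2 months (≈60 days) ✓; site Albany ✓; 38 hrs/wk ≥ 25 ✓; grade P4 ≥ P2 ✓ → eligible.
Floating Holidays — service 628 days ≥ 26 weeks (≈182 days) ✓; site Albany ✗ (not Newark, Dayton, or Hamburg) → not eligible.
Flexible Spending Account — status full-time ✓ (not excluded); service 628 days ≥ 30 days ✓; site Albany ✗ (not Hamburg) → not eligible.
Mental Health Benefit — status full-time ✓ (not excluded); service 628 days ≥ 8 weeks (≈56 days) ✓; dept Design ✗ → not eligible.
Spot Bonus Program — status full-time ✓ (not excluded); service 628 days ≥ 1 year (≈365 days) ✓; site Albany ✗ (not Newark) → not eligible.
Stock Purchase Plan — status full-time ✗ (requires part-time, seasonal, or temporary) → not eligible.

Retirement Savings Plan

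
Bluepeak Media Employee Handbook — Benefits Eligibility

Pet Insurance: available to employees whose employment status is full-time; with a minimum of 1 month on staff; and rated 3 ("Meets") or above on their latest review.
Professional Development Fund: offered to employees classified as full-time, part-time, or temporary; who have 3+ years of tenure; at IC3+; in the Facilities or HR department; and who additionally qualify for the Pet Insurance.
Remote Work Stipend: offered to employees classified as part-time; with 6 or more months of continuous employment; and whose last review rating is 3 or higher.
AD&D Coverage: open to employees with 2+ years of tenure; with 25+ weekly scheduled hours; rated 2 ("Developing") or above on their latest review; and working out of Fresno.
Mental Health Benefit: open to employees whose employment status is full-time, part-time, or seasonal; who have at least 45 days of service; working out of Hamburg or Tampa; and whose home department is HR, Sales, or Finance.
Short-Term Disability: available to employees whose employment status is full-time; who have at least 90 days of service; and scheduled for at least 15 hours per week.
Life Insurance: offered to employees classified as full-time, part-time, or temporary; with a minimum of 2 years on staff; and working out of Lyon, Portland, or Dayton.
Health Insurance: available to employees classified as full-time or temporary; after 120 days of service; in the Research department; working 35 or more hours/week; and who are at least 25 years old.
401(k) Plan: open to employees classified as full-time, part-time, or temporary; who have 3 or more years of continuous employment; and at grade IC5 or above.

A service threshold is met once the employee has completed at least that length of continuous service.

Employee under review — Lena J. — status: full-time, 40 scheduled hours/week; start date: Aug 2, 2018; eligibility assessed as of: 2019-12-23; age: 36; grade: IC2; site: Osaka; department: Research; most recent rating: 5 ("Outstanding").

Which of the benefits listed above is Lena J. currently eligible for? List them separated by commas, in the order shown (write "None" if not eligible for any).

Pet Insurance, Short-Term Disability, Health Insurance

Service from Aug 2, 2018 to 2019-12-23: 508 days.
Pet Insurance — status full-time ✓; service 508 days ≥ 1 month (≈30 days) ✓; rating 5 ≥ 3 ✓ → eligible.
Professional Development Fund — status full-time ✓; service 508 days < 3 years (≈1095 days) ✗ → not eligible.
Remote Work Stipend — status full-time ✗ (requires part-time) → not eligible.
AD&D Coverage — service 508 days < 2 years (≈730 days) ✗ → not eligible.
Mental Health Benefit — status full-time ✓; service 508 days ≥ 45 days ✓; site Osaka ✗ (not Hamburg or Tampa) → not eligible.
Short-Term Disability — status full-time ✓; service 508 days ≥ 90 days ✓; 40 hrs/wk ≥ 15 ✓ → eligible.
Life Insurance — status full-time ✓; service 508 days < 2 years (≈730 days) ✗ → not eligible.
Health Insurance — status full-time ✓; service 508 days ≥ 120 days ✓; dept Research ✓; 40 hrs/wk ≥ 35 ✓; age 36 ≥ 25 ✓ → eligible.
401(k) Plan — status full-time ✓; service 508 days < 3 years (≈1095 days) ✗ → not eligible.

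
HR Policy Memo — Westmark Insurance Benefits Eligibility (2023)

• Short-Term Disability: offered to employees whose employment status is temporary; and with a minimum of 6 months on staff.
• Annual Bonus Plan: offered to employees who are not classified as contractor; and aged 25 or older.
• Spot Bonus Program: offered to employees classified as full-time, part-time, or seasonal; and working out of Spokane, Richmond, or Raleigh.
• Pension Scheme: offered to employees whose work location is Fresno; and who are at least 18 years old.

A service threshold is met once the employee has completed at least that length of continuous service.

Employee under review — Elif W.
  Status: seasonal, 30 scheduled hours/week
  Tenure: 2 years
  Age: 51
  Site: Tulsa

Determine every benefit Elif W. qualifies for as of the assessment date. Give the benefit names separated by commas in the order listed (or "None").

Short-Term Disability — status seasonal ✗ (requires temporary) → not eligible.
Annual Bonus Plan — status seasonal ✓ (not excluded); age 51 ≥ 25 ✓ → eligible.
Spot Bonus Program — status seasonal ✓; site Tulsa ✗ (not Spokane, Richmond, or Raleigh) → not eligible.
Pension Scheme — site Tulsa ✗ (not Fresno) → not eligible.

Annual Bonus Plan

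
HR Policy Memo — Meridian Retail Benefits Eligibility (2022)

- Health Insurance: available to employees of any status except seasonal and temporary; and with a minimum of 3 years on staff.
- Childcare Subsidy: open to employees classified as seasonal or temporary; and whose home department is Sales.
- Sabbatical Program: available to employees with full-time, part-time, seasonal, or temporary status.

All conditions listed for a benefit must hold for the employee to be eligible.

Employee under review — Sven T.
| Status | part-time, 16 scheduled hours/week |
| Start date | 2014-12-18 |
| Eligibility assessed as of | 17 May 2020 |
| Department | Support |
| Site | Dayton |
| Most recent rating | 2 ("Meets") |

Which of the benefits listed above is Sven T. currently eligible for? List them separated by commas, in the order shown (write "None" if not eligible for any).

Service from 2014-12-18 to 17 May 2020: 1977 days.
Health Insurance — status part-time ✓ (not excluded); service 1977 days ≥ 3 years (≈1095 days) ✓ → eligible.
Childcare Subsidy — status part-time ✗ (requires seasonal or temporary) → not eligible.
Sabbatical Program — status part-time ✓ → eligible.

Health Insurance, Sabbatical Program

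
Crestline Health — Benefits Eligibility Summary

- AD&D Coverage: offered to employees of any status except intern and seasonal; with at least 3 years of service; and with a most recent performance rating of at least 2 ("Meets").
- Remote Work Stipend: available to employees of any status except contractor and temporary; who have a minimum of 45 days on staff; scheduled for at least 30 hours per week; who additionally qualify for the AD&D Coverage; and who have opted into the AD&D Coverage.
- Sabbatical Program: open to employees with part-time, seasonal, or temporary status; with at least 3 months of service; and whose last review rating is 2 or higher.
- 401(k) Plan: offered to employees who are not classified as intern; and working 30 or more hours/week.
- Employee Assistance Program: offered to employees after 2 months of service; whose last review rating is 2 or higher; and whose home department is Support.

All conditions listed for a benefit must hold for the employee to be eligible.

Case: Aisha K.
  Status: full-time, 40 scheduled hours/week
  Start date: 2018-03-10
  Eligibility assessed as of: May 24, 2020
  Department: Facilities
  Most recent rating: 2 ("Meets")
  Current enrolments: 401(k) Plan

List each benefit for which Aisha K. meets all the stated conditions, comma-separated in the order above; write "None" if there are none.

Service from 2018-03-10 to May 24, 2020: 806 days.
AD&D Coverage — status full-time ✓ (not excluded); service 806 days < 3 years (≈1095 days) ✗ → not eligible.
Remote Work Stipend — status full-time ✓ (not excluded); service 806 days ≥ 45 days ✓; 40 hrs/wk ≥ 30 ✓; not eligible for AD&D Coverage ✗ → not eligible.
Sabbatical Program — status full-time ✗ (requires part-time, seasonal, or temporary) → not eligible.
401(k) Plan — status full-time ✓ (not excluded); 40 hrs/wk ≥ 30 ✓ → eligible.
Employee Assistance Program — service 806 days ≥ 2 months (≈60 days) ✓; rating 2 ≥ 2 ✓; dept Facilities ✗ → not eligible.

401(k) Plan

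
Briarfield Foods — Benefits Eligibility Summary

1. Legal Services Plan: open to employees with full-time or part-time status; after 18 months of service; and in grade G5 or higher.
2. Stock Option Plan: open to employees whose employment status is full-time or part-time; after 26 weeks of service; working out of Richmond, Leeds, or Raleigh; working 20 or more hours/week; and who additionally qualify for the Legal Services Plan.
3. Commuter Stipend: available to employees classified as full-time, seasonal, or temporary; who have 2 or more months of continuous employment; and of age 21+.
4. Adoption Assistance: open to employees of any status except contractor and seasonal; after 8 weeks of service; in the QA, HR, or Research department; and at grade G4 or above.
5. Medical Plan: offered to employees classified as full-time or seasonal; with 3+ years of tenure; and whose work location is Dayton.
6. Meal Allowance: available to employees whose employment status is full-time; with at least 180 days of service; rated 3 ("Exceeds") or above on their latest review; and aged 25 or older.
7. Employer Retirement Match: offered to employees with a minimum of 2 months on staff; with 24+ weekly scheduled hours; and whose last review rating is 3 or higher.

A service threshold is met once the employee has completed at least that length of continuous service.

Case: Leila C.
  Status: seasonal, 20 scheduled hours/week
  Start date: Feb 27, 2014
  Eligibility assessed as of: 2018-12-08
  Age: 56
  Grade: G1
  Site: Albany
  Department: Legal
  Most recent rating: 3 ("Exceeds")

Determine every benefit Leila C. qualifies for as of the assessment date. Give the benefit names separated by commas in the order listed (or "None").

Commuter Stipend

Service from Feb 27, 2014 to 2018-12-08: 1745 days.
Legal Services Plan — status seasonal ✗ (requires full-time or part-time) → not eligible.
Stock Option Plan — status seasonal ✗ (requires full-time or part-time) → not eligible.
Commuter Stipend — status seasonal ✓; service 1745 days ≥ 2 months (≈60 days) ✓; age 56 ≥ 21 ✓ → eligible.
Adoption Assistance — status seasonal ✗ (excluded) → not eligible.
Medical Plan — status seasonal ✓; service 1745 days ≥ 3 years (≈1095 days) ✓; site Albany ✗ (not Dayton) → not eligible.
Meal Allowance — status seasonal ✗ (requires full-time) → not eligible.
Employer Retirement Match — service 1745 days ≥ 2 months (≈60 days) ✓; 20 hrs/wk < 24 ✗ → not eligible.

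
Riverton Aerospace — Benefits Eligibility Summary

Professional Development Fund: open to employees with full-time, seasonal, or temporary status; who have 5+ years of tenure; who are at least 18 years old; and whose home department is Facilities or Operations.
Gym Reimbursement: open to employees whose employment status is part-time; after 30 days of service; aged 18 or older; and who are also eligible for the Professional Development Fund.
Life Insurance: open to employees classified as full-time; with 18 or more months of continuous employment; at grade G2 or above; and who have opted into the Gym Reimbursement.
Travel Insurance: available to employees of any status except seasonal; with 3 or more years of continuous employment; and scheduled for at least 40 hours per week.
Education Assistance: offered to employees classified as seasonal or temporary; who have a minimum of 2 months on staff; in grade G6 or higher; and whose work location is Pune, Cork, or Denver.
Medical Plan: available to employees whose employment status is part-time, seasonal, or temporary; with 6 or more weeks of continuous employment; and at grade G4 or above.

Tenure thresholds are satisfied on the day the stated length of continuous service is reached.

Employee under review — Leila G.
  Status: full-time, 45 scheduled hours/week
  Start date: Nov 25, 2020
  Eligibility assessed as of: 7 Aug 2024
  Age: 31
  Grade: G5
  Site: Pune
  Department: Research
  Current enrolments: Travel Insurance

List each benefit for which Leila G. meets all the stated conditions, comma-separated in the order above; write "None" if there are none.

Travel Insurance

Service from Nov 25, 2020 to 7 Aug 2024: 1351 days.
Professional Development Fund — status full-time ✓; service 1351 days < 5 years (≈1825 days) ✗ → not eligible.
Gym Reimbursement — status full-time ✗ (requires part-time) → not eligible.
Life Insurance — status full-time ✓; service 1351 days ≥ 18 months (≈540 days) ✓; grade G5 ≥ G2 ✓; not enrolled in Gym Reimbursement ✗ → not eligible.
Travel Insurance — status full-time ✓ (not excluded); service 1351 days ≥ 3 years (≈1095 days) ✓; 45 hrs/wk ≥ 40 ✓ → eligible.
Education Assistance — status full-time ✗ (requires seasonal or temporary) → not eligible.
Medical Plan — status full-time ✗ (requires part-time, seasonal, or temporary) → not eligible.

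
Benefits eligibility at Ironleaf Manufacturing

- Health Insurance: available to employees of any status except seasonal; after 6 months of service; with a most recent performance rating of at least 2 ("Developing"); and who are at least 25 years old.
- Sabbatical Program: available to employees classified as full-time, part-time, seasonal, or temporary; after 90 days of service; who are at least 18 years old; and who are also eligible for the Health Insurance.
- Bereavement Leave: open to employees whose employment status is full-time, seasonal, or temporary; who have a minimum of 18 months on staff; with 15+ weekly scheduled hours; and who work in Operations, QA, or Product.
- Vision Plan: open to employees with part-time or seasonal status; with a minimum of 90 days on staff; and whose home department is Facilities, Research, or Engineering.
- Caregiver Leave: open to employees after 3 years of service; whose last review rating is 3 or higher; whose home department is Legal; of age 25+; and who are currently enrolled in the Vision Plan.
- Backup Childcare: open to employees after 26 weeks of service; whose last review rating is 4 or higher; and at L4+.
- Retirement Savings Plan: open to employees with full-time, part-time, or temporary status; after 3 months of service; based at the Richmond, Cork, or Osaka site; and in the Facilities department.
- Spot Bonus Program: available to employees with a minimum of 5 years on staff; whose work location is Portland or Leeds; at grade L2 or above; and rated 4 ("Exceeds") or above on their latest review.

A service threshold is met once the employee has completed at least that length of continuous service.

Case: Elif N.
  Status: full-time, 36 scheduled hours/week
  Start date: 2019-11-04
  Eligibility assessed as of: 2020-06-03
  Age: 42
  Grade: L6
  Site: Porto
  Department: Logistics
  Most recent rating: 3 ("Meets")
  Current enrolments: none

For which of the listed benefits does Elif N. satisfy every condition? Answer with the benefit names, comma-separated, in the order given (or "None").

Service from 2019-11-04 to 2020-06-03: 212 days.
Health Insurance — status full-time ✓ (not excluded); service 212 days ≥ 6 months (≈180 days) ✓; rating 3 ≥ 2 ✓; age 42 ≥ 25 ✓ → eligible.
Sabbatical Program — status full-time ✓; service 212 days ≥ 90 days ✓; age 42 ≥ 18 ✓; eligible for Health Insurance ✓ → eligible.
Bereavement Leave — status full-time ✓; service 212 days < 18 months (≈540 days) ✗ → not eligible.
Vision Plan — status full-time ✗ (requires part-time or seasonal) → not eligible.
Caregiver Leave — service 212 days < 3 years (≈1095 days) ✗ → not eligible.
Backup Childcare — service 212 days ≥ 26 weeks (≈182 days) ✓; rating 3 < 4 ✗ → not eligible.
Retirement Savings Plan — status full-time ✓; service 212 days ≥ 3 months (≈90 days) ✓; site Porto ✗ (not Richmond, Cork, or Osaka) → not eligible.
Spot Bonus Program — service 212 days < 5 years (≈1825 days) ✗ → not eligible.

Health Insurance, Sabbatical Program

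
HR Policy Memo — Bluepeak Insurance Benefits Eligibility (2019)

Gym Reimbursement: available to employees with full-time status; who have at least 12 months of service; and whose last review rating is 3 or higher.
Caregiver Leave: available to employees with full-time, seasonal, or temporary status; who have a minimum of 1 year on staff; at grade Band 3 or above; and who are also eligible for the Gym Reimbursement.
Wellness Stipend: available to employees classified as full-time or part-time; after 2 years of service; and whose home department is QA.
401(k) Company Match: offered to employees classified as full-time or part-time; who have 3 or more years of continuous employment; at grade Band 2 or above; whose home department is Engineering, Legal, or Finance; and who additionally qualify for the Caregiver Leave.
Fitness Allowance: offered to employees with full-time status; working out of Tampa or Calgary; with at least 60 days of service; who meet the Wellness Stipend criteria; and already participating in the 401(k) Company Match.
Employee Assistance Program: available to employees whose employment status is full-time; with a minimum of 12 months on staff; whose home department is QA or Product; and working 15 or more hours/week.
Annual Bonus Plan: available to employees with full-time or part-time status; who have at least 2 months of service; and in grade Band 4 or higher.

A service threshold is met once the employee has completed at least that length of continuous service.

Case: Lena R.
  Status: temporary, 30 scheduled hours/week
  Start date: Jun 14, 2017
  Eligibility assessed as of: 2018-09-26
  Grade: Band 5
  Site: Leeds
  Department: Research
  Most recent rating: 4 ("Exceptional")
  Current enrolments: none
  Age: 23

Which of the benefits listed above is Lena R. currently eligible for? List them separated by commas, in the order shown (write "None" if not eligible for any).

Service from Jun 14, 2017 to 2018-09-26: 469 days.
Gym Reimbursement — status temporary ✗ (requires full-time) → not eligible.
Caregiver Leave — status temporary ✓; service 469 days ≥ 1 year (≈365 days) ✓; grade Band 5 ≥ Band 3 ✓; not eligible for Gym Reimbursement ✗ → not eligible.
Wellness Stipend — status temporary ✗ (requires full-time or part-time) → not eligible.
401(k) Company Match — status temporary ✗ (requires full-time or part-time) → not eligible.
Fitness Allowance — status temporary ✗ (requires full-time) → not eligible.
Employee Assistance Program — status temporary ✗ (requires full-time) → not eligible.
Annual Bonus Plan — status temporary ✗ (requires full-time or part-time) → not eligible.

None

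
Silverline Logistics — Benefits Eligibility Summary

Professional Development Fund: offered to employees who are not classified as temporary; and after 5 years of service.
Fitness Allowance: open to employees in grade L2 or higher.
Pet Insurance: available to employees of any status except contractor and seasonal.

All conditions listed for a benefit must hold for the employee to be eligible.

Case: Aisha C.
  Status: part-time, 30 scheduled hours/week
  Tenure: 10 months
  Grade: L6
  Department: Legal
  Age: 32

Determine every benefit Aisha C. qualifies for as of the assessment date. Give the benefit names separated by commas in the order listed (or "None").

Fitness Allowance, Pet Insurance

Professional Development Fund — status part-time ✓ (not excluded); service 10 months < 5 years (≈1825 days) ✗ → not eligible.
Fitness Allowance — grade L6 ≥ L2 ✓ → eligible.
Pet Insurance — status part-time ✓ (not excluded) → eligible.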